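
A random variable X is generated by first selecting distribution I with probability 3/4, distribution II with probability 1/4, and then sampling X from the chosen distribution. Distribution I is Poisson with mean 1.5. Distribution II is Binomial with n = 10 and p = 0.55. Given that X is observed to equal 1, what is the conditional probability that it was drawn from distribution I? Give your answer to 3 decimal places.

Likelihoods P(X=1 | ·): I: 0.334695; II: 0.00416174.
Posterior ∝ prior × likelihood. Numerator for I: 0.75·0.334695 = 0.251021.
Normalizing constant: 0.75·0.334695 + 0.25·0.00416174 = 0.252062.
P(I | observation) = 0.251021 / 0.252062 = 0.995872.

0.996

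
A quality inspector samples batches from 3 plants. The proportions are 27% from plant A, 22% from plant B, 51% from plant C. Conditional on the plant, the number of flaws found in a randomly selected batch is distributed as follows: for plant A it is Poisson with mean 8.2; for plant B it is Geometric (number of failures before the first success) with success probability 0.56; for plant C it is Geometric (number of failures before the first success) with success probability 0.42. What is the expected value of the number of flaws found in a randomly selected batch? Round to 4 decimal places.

3.0911

Component means — A: 8.2; B: 0.785714; C: 1.38095.
E[X] = 0.27·8.2 + 0.22·0.785714 + 0.51·1.38095 = 3.09114.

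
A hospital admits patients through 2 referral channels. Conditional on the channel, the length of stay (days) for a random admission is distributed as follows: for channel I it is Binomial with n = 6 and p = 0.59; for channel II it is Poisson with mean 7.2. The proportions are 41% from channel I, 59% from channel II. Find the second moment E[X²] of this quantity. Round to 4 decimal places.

For each component E[X²] = Var + (mean)², giving I: 13.983; II: 59.04.
Overall E[X²] = 0.41·13.983 + 0.59·59.04 = 40.5666.

40.5666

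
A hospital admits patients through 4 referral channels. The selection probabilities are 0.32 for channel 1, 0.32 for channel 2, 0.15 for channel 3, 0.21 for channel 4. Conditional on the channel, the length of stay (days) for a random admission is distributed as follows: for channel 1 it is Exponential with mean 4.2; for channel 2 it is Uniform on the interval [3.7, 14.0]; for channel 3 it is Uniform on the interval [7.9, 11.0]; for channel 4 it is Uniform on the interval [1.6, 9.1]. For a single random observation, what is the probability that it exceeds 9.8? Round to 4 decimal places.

0.2196

Conditional on each channel, P(X > 9.8): 1: 0.096972; 2: 0.407767; 3: 0.387097; 4: 0.
By total probability, P(X > 9.8) = 0.32·0.096972 + 0.32·0.407767 + 0.15·0.387097 + 0.21·0 = 0.219581.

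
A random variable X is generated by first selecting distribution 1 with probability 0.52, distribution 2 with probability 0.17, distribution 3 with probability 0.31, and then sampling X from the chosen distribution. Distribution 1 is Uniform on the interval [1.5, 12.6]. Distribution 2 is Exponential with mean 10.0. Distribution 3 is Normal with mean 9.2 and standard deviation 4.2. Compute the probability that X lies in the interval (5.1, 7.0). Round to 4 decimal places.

Conditional on each component, P(5.1 < X < 7.0): 1: 0.171171; 2: 0.10391; 3: 0.13572.
By total probability, P(5.1 < X < 7.0) = 0.52·0.171171 + 0.17·0.10391 + 0.31·0.13572 = 0.148747.

0.1487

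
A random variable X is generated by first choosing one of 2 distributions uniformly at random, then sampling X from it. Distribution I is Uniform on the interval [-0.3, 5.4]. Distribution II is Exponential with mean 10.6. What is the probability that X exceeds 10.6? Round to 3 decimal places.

Conditional on each component, P(X > 10.6): I: 0; II: 0.367879.
By total probability, P(X > 10.6) = 0.5·0 + 0.5·0.367879 = 0.18394.

0.184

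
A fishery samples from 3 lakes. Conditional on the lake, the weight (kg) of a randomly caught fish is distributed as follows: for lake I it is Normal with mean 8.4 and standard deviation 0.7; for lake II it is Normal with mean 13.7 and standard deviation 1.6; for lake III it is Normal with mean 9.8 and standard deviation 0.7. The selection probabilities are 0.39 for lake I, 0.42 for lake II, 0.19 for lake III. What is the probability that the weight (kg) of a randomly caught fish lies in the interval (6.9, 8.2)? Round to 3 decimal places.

0.147

Conditional on each lake, P(6.9 < X < 8.2): I: 0.371486; II: 0.000282867; III: 0.0111183.
By total probability, P(6.9 < X < 8.2) = 0.39·0.371486 + 0.42·0.000282867 + 0.19·0.0111183 = 0.147111.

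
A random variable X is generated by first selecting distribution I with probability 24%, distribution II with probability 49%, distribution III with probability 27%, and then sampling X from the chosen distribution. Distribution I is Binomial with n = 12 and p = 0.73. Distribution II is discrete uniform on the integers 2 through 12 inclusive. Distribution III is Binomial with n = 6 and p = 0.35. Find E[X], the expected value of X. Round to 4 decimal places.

6.0994

Component means — I: 8.76; II: 7; III: 2.1.
E[X] = 0.24·8.76 + 0.49·7 + 0.27·2.1 = 6.0994.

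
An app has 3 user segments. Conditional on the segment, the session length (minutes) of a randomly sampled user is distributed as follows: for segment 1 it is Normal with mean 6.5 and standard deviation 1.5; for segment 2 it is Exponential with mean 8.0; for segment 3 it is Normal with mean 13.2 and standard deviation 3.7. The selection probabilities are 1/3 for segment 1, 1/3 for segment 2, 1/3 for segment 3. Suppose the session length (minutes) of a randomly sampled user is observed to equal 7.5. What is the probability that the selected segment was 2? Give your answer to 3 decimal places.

Likelihoods f(7.5 | ·): 1: 0.212965; 2: 0.0489507; 3: 0.0329125.
Posterior ∝ prior × likelihood. Numerator for 2: 0.333333·0.0489507 = 0.0163169.
Normalizing constant: 0.333333·0.212965 + 0.333333·0.0489507 + 0.333333·0.0329125 = 0.0982762.
P(2 | observation) = 0.0163169 / 0.0982762 = 0.166031.

0.166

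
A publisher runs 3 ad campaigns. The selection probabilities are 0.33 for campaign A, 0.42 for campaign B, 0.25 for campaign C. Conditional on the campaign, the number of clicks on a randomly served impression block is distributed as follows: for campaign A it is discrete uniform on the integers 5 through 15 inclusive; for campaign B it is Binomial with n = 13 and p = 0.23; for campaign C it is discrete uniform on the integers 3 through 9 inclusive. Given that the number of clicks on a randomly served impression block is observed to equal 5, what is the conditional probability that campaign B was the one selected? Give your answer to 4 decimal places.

Likelihoods P(X=5 | ·): A: 0.0909091; B: 0.102363; C: 0.142857.
Posterior ∝ prior × likelihood. Numerator for B: 0.42·0.102363 = 0.0429925.
Normalizing constant: 0.33·0.0909091 + 0.42·0.102363 + 0.25·0.142857 = 0.108707.
P(B | observation) = 0.0429925 / 0.108707 = 0.395491.

0.3955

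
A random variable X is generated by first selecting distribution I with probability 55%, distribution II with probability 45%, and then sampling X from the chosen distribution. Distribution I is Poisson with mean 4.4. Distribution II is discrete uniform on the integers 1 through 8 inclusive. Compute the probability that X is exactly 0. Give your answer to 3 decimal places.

Conditional on each component, P(X = 0): I: 0.0122773; II: 0.
By total probability, P(X = 0) = 0.55·0.0122773 + 0.45·0 = 0.00675254.

0.007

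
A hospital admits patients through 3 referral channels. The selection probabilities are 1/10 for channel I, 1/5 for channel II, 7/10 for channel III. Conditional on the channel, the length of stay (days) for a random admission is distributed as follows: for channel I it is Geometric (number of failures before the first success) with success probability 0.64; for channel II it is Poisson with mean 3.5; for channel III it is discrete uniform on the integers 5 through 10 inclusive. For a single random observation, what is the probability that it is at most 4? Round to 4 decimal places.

0.2445

Conditional on each channel, P(X ≤ 4): I: 0.993953; II: 0.725445; III: 0.
By total probability, P(X ≤ 4) = 0.1·0.993953 + 0.2·0.725445 + 0.7·0 = 0.244484.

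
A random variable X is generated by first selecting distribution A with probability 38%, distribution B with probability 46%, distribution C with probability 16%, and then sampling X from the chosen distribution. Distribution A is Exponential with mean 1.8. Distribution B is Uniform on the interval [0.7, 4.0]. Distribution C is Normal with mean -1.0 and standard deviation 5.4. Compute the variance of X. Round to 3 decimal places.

Per component, A: μ=1.8, E[X²]=6.48; B: μ=2.35, E[X²]=6.43; C: μ=-1, E[X²]=30.16.
E[X] = 0.38·1.8 + 0.46·2.35 + 0.16·-1 = 1.605.
E[X²] = 0.38·6.48 + 0.46·6.43 + 0.16·30.16 = 10.2458.
Var(X) = E[X²] − (E[X])² = 10.2458 − 2.57603 = 7.66978.

7.670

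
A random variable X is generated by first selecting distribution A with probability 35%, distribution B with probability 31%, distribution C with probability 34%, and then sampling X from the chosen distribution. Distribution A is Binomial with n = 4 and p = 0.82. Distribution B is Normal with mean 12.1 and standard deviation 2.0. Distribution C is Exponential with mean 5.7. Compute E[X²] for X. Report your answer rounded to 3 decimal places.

72.692

For each component E[X²] = Var + (mean)², giving A: 11.3488; B: 150.41; C: 64.98.
Overall E[X²] = 0.35·11.3488 + 0.31·150.41 + 0.34·64.98 = 72.6924.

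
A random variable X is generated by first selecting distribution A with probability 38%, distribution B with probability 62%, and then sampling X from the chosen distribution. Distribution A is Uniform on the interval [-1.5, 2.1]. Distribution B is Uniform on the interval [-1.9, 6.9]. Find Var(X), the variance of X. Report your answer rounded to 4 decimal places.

Per component, A: μ=0.3, E[X²]=1.17; B: μ=2.5, E[X²]=12.7033.
E[X] = 0.38·0.3 + 0.62·2.5 = 1.664.
E[X²] = 0.38·1.17 + 0.62·12.7033 = 8.32067.
Var(X) = E[X²] − (E[X])² = 8.32067 − 2.7689 = 5.55177.

5.5518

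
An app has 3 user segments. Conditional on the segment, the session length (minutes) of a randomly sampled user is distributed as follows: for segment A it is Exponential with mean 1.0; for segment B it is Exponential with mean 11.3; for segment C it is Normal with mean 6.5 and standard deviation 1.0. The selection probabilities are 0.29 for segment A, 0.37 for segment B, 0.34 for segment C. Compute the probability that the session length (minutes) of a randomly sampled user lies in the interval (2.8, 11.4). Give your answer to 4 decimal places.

0.5115

Conditional on each segment, P(2.8 < X < 11.4): A: 0.0607989; B: 0.415887; C: 0.999892.
By total probability, P(2.8 < X < 11.4) = 0.29·0.0607989 + 0.37·0.415887 + 0.34·0.999892 = 0.511473.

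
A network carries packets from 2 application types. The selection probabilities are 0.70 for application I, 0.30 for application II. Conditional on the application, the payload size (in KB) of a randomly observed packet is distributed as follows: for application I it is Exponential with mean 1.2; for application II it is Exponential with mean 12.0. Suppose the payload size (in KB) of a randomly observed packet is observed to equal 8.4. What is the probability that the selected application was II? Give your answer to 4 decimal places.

0.9589

Likelihoods f(8.4 | ·): I: 0.000759902; II: 0.0413821.
Posterior ∝ prior × likelihood. Numerator for II: 0.3·0.0413821 = 0.0124146.
Normalizing constant: 0.7·0.000759902 + 0.3·0.0413821 = 0.0129466.
P(II | observation) = 0.0124146 / 0.0129466 = 0.958913.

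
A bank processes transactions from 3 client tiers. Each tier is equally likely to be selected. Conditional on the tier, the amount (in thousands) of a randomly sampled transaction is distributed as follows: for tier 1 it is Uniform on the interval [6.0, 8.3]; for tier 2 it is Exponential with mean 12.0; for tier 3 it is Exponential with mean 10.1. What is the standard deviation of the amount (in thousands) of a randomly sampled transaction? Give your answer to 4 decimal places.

Per component, 1: μ=7.15, E[X²]=51.5633; 2: μ=12, E[X²]=288; 3: μ=10.1, E[X²]=204.02.
E[X] = 0.333333·7.15 + 0.333333·12 + 0.333333·10.1 = 9.75.
E[X²] = 0.333333·51.5633 + 0.333333·288 + 0.333333·204.02 = 181.194.
Var(X) = E[X²] − (E[X])² = 181.194 − 95.0625 = 86.1319.
SD(X) = √86.1319 = 9.28073.

9.2807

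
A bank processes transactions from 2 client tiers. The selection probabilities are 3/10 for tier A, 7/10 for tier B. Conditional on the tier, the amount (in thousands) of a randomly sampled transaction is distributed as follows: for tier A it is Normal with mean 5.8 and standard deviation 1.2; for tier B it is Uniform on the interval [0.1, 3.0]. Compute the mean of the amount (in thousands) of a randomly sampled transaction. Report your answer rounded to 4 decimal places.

2.8250

Component means — A: 5.8; B: 1.55.
E[X] = 0.3·5.8 + 0.7·1.55 = 2.825.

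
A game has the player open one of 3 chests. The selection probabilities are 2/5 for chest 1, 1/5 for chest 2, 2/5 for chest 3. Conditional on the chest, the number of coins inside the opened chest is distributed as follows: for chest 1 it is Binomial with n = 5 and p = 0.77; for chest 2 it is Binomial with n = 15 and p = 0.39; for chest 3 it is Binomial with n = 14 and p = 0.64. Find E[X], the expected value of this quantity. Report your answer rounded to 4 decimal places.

6.2940

Component means — 1: 3.85; 2: 5.85; 3: 8.96.
E[X] = 0.4·3.85 + 0.2·5.85 + 0.4·8.96 = 6.294.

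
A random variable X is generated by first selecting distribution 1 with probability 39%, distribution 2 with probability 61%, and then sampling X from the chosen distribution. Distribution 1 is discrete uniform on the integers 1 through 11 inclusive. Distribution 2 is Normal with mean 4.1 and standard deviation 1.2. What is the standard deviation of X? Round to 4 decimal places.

2.3743

Per component, 1: μ=6, E[X²]=46; 2: μ=4.1, E[X²]=18.25.
E[X] = 0.39·6 + 0.61·4.1 = 4.841.
E[X²] = 0.39·46 + 0.61·18.25 = 29.0725.
Var(X) = E[X²] − (E[X])² = 29.0725 − 23.4353 = 5.63722.
SD(X) = √5.63722 = 2.37428.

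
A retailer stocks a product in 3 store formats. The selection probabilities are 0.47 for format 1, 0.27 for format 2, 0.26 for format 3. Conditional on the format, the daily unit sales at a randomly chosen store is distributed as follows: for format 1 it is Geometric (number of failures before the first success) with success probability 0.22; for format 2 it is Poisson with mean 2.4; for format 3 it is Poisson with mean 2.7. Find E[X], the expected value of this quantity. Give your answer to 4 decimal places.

3.0164

Component means — 1: 3.54545; 2: 2.4; 3: 2.7.
E[X] = 0.47·3.54545 + 0.27·2.4 + 0.26·2.7 = 3.01636.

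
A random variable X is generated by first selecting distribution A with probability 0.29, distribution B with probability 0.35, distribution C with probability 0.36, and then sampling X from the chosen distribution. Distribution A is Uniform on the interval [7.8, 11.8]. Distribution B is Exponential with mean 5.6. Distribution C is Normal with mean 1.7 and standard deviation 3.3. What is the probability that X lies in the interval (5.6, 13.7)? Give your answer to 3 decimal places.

Conditional on each component, P(5.6 < X < 13.7): A: 1; B: 0.281277; C: 0.118501.
By total probability, P(5.6 < X < 13.7) = 0.29·1 + 0.35·0.281277 + 0.36·0.118501 = 0.431107.

0.431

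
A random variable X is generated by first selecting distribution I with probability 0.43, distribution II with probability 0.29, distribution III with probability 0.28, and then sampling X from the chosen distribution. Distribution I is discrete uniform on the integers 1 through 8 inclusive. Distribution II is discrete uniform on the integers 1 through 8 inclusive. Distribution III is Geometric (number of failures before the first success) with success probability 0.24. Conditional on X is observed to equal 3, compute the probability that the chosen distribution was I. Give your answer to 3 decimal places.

0.450

Likelihoods P(X=3 | ·): I: 0.125; II: 0.125; III: 0.105354.
Posterior ∝ prior × likelihood. Numerator for I: 0.43·0.125 = 0.05375.
Normalizing constant: 0.43·0.125 + 0.29·0.125 + 0.28·0.105354 = 0.119499.
P(I | observation) = 0.05375 / 0.119499 = 0.449794.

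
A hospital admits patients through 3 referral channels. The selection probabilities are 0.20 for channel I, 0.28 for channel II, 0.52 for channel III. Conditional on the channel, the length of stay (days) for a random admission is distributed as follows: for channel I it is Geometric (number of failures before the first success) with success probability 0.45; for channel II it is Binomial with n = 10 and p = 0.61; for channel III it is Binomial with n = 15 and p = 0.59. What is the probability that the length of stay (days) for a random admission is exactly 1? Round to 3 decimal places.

0.050

Conditional on each channel, P(X = 1): I: 0.2475; II: 0.00127324; III: 3.35674e-05.
By total probability, P(X = 1) = 0.2·0.2475 + 0.28·0.00127324 + 0.52·3.35674e-05 = 0.049874.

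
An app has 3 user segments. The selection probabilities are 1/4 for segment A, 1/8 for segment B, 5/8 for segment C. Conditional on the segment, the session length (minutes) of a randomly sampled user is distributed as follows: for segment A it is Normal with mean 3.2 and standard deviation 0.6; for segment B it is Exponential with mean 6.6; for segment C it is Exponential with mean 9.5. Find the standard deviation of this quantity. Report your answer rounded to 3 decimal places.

8.316

Per component, A: μ=3.2, E[X²]=10.6; B: μ=6.6, E[X²]=87.12; C: μ=9.5, E[X²]=180.5.
E[X] = 0.25·3.2 + 0.125·6.6 + 0.625·9.5 = 7.5625.
E[X²] = 0.25·10.6 + 0.125·87.12 + 0.625·180.5 = 126.352.
Var(X) = E[X²] − (E[X])² = 126.352 − 57.1914 = 69.1611.
SD(X) = √69.1611 = 8.31631.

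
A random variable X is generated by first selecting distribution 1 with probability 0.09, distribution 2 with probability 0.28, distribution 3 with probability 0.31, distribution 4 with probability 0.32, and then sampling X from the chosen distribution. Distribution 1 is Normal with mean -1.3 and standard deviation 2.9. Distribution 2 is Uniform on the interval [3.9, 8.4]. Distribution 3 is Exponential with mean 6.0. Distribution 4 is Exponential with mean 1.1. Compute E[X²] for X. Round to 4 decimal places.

For each component E[X²] = Var + (mean)², giving 1: 10.1; 2: 39.51; 3: 72; 4: 2.42.
Overall E[X²] = 0.09·10.1 + 0.28·39.51 + 0.31·72 + 0.32·2.42 = 35.0662.

35.0662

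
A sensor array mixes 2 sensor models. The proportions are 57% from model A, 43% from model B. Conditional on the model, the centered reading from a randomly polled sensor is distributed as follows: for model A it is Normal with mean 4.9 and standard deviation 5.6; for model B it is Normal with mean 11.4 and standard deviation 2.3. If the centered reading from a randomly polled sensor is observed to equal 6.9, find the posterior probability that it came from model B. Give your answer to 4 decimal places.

Likelihoods f(6.9 | ·): A: 0.0668382; B: 0.0255828.
Posterior ∝ prior × likelihood. Numerator for B: 0.43·0.0255828 = 0.0110006.
Normalizing constant: 0.57·0.0668382 + 0.43·0.0255828 = 0.0490984.
P(B | observation) = 0.0110006 / 0.0490984 = 0.224052.

0.2241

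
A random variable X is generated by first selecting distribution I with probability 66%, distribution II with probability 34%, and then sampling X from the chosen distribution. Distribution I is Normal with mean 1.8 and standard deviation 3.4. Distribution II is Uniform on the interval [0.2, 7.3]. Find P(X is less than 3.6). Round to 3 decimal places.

Conditional on each component, P(X < 3.6): I: 0.70174; II: 0.478873.
By total probability, P(X < 3.6) = 0.66·0.70174 + 0.34·0.478873 = 0.625965.

0.626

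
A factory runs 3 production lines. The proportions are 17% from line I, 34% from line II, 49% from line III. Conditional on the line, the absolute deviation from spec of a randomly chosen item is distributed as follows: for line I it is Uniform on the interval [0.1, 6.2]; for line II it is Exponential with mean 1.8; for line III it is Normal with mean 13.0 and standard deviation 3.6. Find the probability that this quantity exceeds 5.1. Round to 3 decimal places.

0.534

Conditional on each line, P(X > 5.1): I: 0.180328; II: 0.0588165; III: 0.985898.
By total probability, P(X > 5.1) = 0.17·0.180328 + 0.34·0.0588165 + 0.49·0.985898 = 0.533743.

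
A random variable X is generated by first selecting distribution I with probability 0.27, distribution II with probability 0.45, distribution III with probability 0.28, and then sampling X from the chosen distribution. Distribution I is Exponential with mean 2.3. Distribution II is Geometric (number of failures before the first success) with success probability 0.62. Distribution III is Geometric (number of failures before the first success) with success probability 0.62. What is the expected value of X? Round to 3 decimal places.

1.068

Component means — I: 2.3; II: 0.612903; III: 0.612903.
E[X] = 0.27·2.3 + 0.45·0.612903 + 0.28·0.612903 = 1.06842.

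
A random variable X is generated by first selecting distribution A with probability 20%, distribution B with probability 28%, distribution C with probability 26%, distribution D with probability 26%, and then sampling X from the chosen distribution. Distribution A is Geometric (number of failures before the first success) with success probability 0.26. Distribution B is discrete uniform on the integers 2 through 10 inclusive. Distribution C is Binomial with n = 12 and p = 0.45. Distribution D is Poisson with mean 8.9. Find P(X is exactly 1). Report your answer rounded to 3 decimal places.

Conditional on each component, P(X = 1): A: 0.1924; B: 0; C: 0.00752287; D: 0.00121386.
By total probability, P(X = 1) = 0.2·0.1924 + 0.28·0 + 0.26·0.00752287 + 0.26·0.00121386 = 0.0407515.

0.041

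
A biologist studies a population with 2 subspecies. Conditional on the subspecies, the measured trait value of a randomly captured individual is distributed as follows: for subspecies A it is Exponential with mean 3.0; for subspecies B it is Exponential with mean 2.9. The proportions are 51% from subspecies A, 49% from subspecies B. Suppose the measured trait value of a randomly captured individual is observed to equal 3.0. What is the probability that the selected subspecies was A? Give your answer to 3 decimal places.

Likelihoods f(3.0 | ·): A: 0.122626; B: 0.122555.
Posterior ∝ prior × likelihood. Numerator for A: 0.51·0.122626 = 0.0625395.
Normalizing constant: 0.51·0.122626 + 0.49·0.122555 = 0.122592.
P(A | observation) = 0.0625395 / 0.122592 = 0.510145.

0.510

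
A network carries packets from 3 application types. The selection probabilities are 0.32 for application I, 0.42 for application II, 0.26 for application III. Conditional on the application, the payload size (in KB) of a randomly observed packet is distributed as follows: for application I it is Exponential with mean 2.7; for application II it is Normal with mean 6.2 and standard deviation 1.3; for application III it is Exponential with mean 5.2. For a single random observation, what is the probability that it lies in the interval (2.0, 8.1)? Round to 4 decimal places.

0.6484

Conditional on each application, P(2.0 < X < 8.1): I: 0.426974; II: 0.927449; III: 0.470091.
By total probability, P(2.0 < X < 8.1) = 0.32·0.426974 + 0.42·0.927449 + 0.26·0.470091 = 0.648384.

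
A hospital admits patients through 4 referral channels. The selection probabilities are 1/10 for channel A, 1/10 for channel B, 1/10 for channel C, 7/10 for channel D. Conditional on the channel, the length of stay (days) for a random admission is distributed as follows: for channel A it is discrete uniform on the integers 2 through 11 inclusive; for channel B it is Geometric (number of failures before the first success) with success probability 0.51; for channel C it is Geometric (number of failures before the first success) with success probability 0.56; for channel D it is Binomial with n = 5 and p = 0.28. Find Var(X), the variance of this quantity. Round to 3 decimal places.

4.354

Per component, A: μ=6.5, E[X²]=50.5; B: μ=0.960784, E[X²]=2.807; C: μ=0.785714, E[X²]=2.02041; D: μ=1.4, E[X²]=2.968.
E[X] = 0.1·6.5 + 0.1·0.960784 + 0.1·0.785714 + 0.7·1.4 = 1.80465.
E[X²] = 0.1·50.5 + 0.1·2.807 + 0.1·2.02041 + 0.7·2.968 = 7.61034.
Var(X) = E[X²] − (E[X])² = 7.61034 − 3.25676 = 4.35358.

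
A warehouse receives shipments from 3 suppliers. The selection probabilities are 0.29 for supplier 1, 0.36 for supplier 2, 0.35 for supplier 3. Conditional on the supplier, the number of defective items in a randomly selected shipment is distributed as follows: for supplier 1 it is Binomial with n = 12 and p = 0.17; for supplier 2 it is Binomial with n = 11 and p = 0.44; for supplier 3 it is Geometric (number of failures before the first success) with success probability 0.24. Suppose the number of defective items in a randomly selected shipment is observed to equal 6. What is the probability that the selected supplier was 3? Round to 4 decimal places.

Likelihoods P(X=6 | ·): 1: 0.00729179; 2: 0.184628; 3: 0.046248.
Posterior ∝ prior × likelihood. Numerator for 3: 0.35·0.046248 = 0.0161868.
Normalizing constant: 0.29·0.00729179 + 0.36·0.184628 + 0.35·0.046248 = 0.0847676.
P(3 | observation) = 0.0161868 / 0.0847676 = 0.190955.

0.1910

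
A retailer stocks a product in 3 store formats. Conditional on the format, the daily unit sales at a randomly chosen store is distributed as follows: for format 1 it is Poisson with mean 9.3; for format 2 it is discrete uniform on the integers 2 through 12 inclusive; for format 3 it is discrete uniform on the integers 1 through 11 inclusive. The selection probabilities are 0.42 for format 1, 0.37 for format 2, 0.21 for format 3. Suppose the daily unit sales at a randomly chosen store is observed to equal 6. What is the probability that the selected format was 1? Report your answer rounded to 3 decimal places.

0.396

Likelihoods P(X=6 | ·): 1: 0.0821536; 2: 0.0909091; 3: 0.0909091.
Posterior ∝ prior × likelihood. Numerator for 1: 0.42·0.0821536 = 0.0345045.
Normalizing constant: 0.42·0.0821536 + 0.37·0.0909091 + 0.21·0.0909091 = 0.0872318.
P(1 | observation) = 0.0345045 / 0.0872318 = 0.39555.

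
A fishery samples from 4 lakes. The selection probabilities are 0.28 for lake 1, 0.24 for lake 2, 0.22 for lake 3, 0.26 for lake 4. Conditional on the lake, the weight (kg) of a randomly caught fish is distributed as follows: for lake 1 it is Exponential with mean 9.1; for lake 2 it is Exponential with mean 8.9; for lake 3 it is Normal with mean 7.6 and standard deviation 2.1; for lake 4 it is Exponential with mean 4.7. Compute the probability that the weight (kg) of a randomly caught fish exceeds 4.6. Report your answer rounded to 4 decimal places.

0.6129

Conditional on each lake, P(X > 4.6): 1: 0.603207; 2: 0.596394; 3: 0.923436; 4: 0.375791.
By total probability, P(X > 4.6) = 0.28·0.603207 + 0.24·0.596394 + 0.22·0.923436 + 0.26·0.375791 = 0.612894.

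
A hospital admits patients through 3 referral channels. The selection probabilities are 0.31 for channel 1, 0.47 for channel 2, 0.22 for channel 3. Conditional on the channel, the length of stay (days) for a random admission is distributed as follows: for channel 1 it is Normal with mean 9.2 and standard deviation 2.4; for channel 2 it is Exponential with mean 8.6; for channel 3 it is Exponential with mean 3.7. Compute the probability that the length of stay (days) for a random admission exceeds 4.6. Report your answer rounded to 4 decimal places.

Conditional on each channel, P(X > 4.6): 1: 0.97236; 2: 0.585737; 3: 0.288447.
By total probability, P(X > 4.6) = 0.31·0.97236 + 0.47·0.585737 + 0.22·0.288447 = 0.640187.

0.6402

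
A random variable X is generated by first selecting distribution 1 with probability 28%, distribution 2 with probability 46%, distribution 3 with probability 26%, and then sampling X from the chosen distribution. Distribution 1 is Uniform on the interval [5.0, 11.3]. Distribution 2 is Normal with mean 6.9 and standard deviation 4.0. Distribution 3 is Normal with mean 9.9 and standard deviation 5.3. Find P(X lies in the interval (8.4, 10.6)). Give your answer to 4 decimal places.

Conditional on each component, P(8.4 < X < 10.6): 1: 0.349206; 2: 0.176347; 3: 0.163957.
By total probability, P(8.4 < X < 10.6) = 0.28·0.349206 + 0.46·0.176347 + 0.26·0.163957 = 0.221526.

0.2215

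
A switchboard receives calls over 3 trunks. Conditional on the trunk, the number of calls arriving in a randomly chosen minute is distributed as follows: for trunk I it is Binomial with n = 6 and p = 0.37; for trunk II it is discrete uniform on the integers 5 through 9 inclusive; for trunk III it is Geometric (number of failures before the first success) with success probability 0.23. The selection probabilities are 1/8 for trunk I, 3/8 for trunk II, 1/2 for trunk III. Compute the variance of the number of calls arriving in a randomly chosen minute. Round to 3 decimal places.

11.854

Per component, I: μ=2.22, E[X²]=6.327; II: μ=7, E[X²]=51; III: μ=3.34783, E[X²]=25.7637.
E[X] = 0.125·2.22 + 0.375·7 + 0.5·3.34783 = 4.57641.
E[X²] = 0.125·6.327 + 0.375·51 + 0.5·25.7637 = 32.7977.
Var(X) = E[X²] − (E[X])² = 32.7977 − 20.9436 = 11.8542.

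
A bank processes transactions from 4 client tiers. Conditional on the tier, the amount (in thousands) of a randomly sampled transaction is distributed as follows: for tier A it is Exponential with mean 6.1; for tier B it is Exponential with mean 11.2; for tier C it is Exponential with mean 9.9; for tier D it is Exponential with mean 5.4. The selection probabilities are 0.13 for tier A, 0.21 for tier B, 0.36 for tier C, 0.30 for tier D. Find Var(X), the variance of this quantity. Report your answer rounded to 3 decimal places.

Per component, A: μ=6.1, E[X²]=74.42; B: μ=11.2, E[X²]=250.88; C: μ=9.9, E[X²]=196.02; D: μ=5.4, E[X²]=58.32.
E[X] = 0.13·6.1 + 0.21·11.2 + 0.36·9.9 + 0.3·5.4 = 8.329.
E[X²] = 0.13·74.42 + 0.21·250.88 + 0.36·196.02 + 0.3·58.32 = 150.423.
Var(X) = E[X²] − (E[X])² = 150.423 − 69.3722 = 81.0504.

81.050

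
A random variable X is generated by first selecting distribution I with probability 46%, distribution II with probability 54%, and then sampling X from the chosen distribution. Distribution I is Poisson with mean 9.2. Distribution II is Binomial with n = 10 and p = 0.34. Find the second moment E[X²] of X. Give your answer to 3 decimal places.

For each component E[X²] = Var + (mean)², giving I: 93.84; II: 13.804.
Overall E[X²] = 0.46·93.84 + 0.54·13.804 = 50.6206.

50.621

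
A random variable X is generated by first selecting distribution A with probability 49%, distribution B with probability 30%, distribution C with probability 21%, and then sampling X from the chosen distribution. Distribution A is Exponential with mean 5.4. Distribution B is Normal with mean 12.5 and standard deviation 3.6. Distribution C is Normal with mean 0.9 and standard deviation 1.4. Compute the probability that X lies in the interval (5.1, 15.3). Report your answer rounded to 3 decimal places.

0.391

Conditional on each component, P(5.1 < X < 15.3): A: 0.330079; B: 0.761737; C: 0.0013499.
By total probability, P(5.1 < X < 15.3) = 0.49·0.330079 + 0.3·0.761737 + 0.21·0.0013499 = 0.390543.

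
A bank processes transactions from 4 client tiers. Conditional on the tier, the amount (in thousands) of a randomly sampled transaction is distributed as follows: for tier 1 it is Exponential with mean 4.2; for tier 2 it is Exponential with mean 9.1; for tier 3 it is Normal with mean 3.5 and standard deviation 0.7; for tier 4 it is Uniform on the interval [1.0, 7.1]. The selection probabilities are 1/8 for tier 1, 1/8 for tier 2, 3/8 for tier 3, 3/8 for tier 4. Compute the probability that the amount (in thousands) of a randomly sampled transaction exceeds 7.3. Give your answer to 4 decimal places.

Conditional on each tier, P(X > 7.3): 1: 0.175855; 2: 0.448343; 3: 2.84035e-08; 4: 0.
By total probability, P(X > 7.3) = 0.125·0.175855 + 0.125·0.448343 + 0.375·2.84035e-08 + 0.375·0 = 0.0780247.

0.0780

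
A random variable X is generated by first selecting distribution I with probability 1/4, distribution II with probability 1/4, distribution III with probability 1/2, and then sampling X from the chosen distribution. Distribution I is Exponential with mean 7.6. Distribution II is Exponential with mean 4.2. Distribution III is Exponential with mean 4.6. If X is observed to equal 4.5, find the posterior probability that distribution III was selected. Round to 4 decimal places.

0.5144

Likelihoods f(4.5 | ·): I: 0.0727844; II: 0.0815521; III: 0.0817314.
Posterior ∝ prior × likelihood. Numerator for III: 0.5·0.0817314 = 0.0408657.
Normalizing constant: 0.25·0.0727844 + 0.25·0.0815521 + 0.5·0.0817314 = 0.0794498.
P(III | observation) = 0.0408657 / 0.0794498 = 0.514359.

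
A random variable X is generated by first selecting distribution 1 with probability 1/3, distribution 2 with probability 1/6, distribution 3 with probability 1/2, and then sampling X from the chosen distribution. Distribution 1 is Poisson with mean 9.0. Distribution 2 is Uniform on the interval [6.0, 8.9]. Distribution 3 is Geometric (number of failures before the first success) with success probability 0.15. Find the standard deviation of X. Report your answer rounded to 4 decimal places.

4.9250

Per component, 1: μ=9, E[X²]=90; 2: μ=7.45, E[X²]=56.2033; 3: μ=5.66667, E[X²]=69.8889.
E[X] = 0.333333·9 + 0.166667·7.45 + 0.5·5.66667 = 7.075.
E[X²] = 0.333333·90 + 0.166667·56.2033 + 0.5·69.8889 = 74.3117.
Var(X) = E[X²] − (E[X])² = 74.3117 − 50.0556 = 24.256.
SD(X) = √24.256 = 4.92504.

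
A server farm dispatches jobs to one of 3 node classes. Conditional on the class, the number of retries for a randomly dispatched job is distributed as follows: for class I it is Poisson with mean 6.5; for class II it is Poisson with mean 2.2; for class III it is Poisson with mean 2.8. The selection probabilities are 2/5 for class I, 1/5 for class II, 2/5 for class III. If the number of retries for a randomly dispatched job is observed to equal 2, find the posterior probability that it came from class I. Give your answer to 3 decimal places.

Likelihoods P(X=2 | ·): I: 0.0317602; II: 0.268144; III: 0.238375.
Posterior ∝ prior × likelihood. Numerator for I: 0.4·0.0317602 = 0.0127041.
Normalizing constant: 0.4·0.0317602 + 0.2·0.268144 + 0.4·0.238375 = 0.161683.
P(I | observation) = 0.0127041 / 0.161683 = 0.0785739.

0.079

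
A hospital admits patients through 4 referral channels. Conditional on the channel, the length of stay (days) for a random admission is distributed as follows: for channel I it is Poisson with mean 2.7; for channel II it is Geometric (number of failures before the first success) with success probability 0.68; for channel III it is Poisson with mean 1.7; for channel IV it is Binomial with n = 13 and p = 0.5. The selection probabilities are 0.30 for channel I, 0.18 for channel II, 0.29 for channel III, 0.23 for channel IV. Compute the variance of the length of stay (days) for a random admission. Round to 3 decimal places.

6.648

Per component, I: μ=2.7, E[X²]=9.99; II: μ=0.470588, E[X²]=0.913495; III: μ=1.7, E[X²]=4.59; IV: μ=6.5, E[X²]=45.5.
E[X] = 0.3·2.7 + 0.18·0.470588 + 0.29·1.7 + 0.23·6.5 = 2.88271.
E[X²] = 0.3·9.99 + 0.18·0.913495 + 0.29·4.59 + 0.23·45.5 = 14.9575.
Var(X) = E[X²] − (E[X])² = 14.9575 − 8.30999 = 6.64754.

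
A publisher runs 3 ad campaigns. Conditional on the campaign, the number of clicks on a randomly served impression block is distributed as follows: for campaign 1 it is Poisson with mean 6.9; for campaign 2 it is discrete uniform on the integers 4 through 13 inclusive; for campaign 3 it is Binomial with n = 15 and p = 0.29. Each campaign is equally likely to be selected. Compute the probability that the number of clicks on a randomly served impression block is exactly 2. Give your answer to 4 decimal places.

Conditional on each campaign, P(X = 2): 1: 0.0239903; 2: 0; 3: 0.102883.
By total probability, P(X = 2) = 0.333333·0.0239903 + 0.333333·0 + 0.333333·0.102883 = 0.0422911.

0.0423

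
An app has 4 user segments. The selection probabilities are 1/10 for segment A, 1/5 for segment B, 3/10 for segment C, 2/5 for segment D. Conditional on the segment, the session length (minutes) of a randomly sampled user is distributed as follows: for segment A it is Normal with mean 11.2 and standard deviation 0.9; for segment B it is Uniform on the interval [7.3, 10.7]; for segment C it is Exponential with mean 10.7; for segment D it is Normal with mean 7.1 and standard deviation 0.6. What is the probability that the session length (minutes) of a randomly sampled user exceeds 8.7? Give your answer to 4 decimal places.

0.3520

Conditional on each segment, P(X > 8.7): A: 0.997263; B: 0.588235; C: 0.443488; D: 0.00383038.
By total probability, P(X > 8.7) = 0.1·0.997263 + 0.2·0.588235 + 0.3·0.443488 + 0.4·0.00383038 = 0.351952.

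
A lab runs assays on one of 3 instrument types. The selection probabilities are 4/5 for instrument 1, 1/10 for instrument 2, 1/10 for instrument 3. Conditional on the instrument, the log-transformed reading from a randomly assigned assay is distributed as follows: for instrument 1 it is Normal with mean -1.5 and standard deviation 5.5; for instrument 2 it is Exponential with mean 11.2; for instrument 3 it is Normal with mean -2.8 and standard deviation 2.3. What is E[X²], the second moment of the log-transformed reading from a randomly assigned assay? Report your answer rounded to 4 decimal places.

For each component E[X²] = Var + (mean)², giving 1: 32.5; 2: 250.88; 3: 13.13.
Overall E[X²] = 0.8·32.5 + 0.1·250.88 + 0.1·13.13 = 52.401.

52.4010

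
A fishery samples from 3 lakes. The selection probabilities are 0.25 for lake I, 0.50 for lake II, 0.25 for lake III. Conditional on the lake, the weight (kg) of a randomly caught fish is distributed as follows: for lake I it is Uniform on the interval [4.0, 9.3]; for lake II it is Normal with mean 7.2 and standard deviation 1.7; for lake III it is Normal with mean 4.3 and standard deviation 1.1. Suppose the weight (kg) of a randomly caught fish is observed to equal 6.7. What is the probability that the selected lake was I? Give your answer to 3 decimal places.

0.281

Likelihoods f(6.7 | ·): I: 0.188679; II: 0.224738; III: 0.0335602.
Posterior ∝ prior × likelihood. Numerator for I: 0.25·0.188679 = 0.0471698.
Normalizing constant: 0.25·0.188679 + 0.5·0.224738 + 0.25·0.0335602 = 0.167929.
P(I | observation) = 0.0471698 / 0.167929 = 0.280892.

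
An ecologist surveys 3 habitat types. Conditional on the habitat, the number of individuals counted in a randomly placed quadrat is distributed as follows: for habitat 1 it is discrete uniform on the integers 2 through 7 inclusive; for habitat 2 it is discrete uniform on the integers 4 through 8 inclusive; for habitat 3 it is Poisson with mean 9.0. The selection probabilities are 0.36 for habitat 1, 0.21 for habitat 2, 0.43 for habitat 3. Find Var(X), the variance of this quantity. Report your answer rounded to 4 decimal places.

9.4575

Per component, 1: μ=4.5, E[X²]=23.1667; 2: μ=6, E[X²]=38; 3: μ=9, E[X²]=90.
E[X] = 0.36·4.5 + 0.21·6 + 0.43·9 = 6.75.
E[X²] = 0.36·23.1667 + 0.21·38 + 0.43·90 = 55.02.
Var(X) = E[X²] − (E[X])² = 55.02 − 45.5625 = 9.4575.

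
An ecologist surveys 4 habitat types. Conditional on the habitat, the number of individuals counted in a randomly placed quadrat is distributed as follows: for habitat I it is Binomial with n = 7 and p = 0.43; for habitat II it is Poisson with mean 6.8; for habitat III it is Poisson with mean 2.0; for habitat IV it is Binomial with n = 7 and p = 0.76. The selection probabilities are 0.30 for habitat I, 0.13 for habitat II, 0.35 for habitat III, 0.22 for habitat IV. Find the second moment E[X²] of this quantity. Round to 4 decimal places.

18.7354

For each component E[X²] = Var + (mean)², giving I: 10.7758; II: 53.04; III: 6; IV: 29.5792.
Overall E[X²] = 0.3·10.7758 + 0.13·53.04 + 0.35·6 + 0.22·29.5792 = 18.7354.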